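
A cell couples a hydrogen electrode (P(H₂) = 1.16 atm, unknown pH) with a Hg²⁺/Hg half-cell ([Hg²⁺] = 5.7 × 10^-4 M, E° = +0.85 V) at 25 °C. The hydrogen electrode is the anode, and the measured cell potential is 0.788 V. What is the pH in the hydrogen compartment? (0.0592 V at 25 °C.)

E°_cell = 0.85 V and n = 2.
log Q = n(E° − E)/0.0592 = 2×(0.85 − 0.788)/0.0592 = 2.095.
With Q = [H⁺]^2 / ([Hg²⁺]·P(H₂)), solving for [H⁺] gives log[H⁺] = -0.543, so pH = 0.54.

pH = 0.54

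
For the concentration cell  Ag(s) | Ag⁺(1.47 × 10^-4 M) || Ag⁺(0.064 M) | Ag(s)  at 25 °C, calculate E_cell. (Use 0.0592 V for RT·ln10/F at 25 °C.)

0.16 V

Both half-cells are Ag⁺/Ag, so E°_cell = 0. The concentrated side is the cathode; the cell reaction moves Ag⁺ from high to low concentration with n = 1.
Q = [Ag⁺]_dilute/[Ag⁺]_conc = 1.47 × 10^-4/0.064 = 0.00230.
E = 0 − (0.0592/1) log Q = −(0.0592/1)(-2.639) = 0.1562 V.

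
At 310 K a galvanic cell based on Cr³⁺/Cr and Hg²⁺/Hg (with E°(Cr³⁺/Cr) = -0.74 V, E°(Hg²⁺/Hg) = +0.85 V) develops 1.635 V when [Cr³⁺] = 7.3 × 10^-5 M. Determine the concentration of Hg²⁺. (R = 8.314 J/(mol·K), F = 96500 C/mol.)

0.051 M

From the Nernst equation, ln Q = nF(E° − E)/RT = 6×96500×(1.59 − 1.635)/(8.314×310) = -10.109, so Q = 4.07 × 10^-5.
With Q = [Cr³⁺]^2/[Hg²⁺]^3 and the known concentrations, [Hg²⁺]^3 in the denominator gives [Hg²⁺] = 0.051 M.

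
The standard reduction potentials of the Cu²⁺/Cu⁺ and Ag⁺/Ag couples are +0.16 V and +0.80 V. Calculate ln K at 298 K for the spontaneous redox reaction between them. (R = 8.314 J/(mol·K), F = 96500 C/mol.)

ln K = 24.9

E°_cell = +0.80 − (+0.16) = 0.64 V, with n = 1 electron transferred.
At equilibrium E = 0, so the Nernst equation gives ln K = nFE°/RT = (1)(96500)(0.64)/((8.314)(298)) = 24.93.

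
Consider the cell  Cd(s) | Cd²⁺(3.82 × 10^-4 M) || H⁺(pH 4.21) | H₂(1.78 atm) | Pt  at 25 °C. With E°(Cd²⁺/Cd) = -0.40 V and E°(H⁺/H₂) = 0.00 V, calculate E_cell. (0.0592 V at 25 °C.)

0.24 V

The hydrogen couple is the cathode, so E°_cell = 0.40 V; n = 2.
[H⁺] = 10^(−4.21) = 6.2 × 10^-5 M, and Q = [Cd²⁺]·P(H₂) / [H⁺]^2 = 1.79 × 10^5.
E = E° − (0.0592/2) log Q = 0.40 − (0.0592/2)(5.252) = 0.245 V.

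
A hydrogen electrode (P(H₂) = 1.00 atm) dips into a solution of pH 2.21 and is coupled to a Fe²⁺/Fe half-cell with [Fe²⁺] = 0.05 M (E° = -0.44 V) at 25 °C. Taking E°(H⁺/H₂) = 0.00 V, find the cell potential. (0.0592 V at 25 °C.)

0.35 V

The hydrogen couple is the cathode, so E°_cell = 0.44 V; n = 2.
[H⁺] = 10^(−2.21) = 0.0062 M, and Q = [Fe²⁺]·P(H₂) / [H⁺]^2 = 1320.
E = E° − (0.0592/2) log Q = 0.44 − (0.0592/2)(3.119) = 0.348 V.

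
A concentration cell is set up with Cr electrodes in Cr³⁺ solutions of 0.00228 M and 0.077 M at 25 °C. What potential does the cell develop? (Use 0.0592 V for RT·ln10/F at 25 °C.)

0.030 V

Both half-cells are Cr³⁺/Cr, so E°_cell = 0. The concentrated side is the cathode; the cell reaction moves Cr³⁺ from high to low concentration with n = 3.
Q = [Cr³⁺]_dilute/[Cr³⁺]_conc = 0.00228/0.077 = 0.0296.
E = 0 − (0.0592/3) log Q = −(0.0592/3)(-1.529) = 0.0302 V.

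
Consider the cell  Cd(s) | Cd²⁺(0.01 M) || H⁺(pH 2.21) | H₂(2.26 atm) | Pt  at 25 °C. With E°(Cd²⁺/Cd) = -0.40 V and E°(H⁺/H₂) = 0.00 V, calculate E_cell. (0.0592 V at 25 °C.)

0.32 V

The hydrogen couple is the cathode, so E°_cell = 0.40 V; n = 2.
[H⁺] = 10^(−2.21) = 0.0062 M, and Q = [Cd²⁺]·P(H₂) / [H⁺]^2 = 594.
E = E° − (0.0592/2) log Q = 0.40 − (0.0592/2)(2.774) = 0.318 V.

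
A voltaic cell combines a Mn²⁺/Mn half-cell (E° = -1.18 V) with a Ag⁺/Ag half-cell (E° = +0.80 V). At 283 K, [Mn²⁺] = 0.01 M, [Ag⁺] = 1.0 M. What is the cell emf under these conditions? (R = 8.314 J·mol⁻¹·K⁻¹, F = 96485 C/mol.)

The Ag⁺/Ag couple has the higher reduction potential and acts as the cathode, so E°_cell = +0.80 − (-1.18) = 1.98 V.
Balancing electrons gives n = 2; the reaction quotient is Q = [Mn²⁺]/[Ag⁺]^2 = 0.0100.
E = E° − (RT/nF) ln Q = 1.98 − (8.314×283)/(2×96485) × (-4.605) = 1.980 + 0.056 = 2.036 V.

2.04 V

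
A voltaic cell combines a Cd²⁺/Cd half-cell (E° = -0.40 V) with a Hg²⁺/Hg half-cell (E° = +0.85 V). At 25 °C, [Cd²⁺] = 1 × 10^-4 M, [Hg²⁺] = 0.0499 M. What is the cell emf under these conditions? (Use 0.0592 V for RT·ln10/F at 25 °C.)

The Hg²⁺/Hg couple has the higher reduction potential and acts as the cathode, so E°_cell = +0.85 − (-0.40) = 1.25 V.
Balancing electrons gives n = 2; the reaction quotient is Q = [Cd²⁺]/[Hg²⁺] = 0.00200.
At 25 °C, E = E° − (0.0592/n) log Q = 1.25 − (0.0592/2)(-2.698) = 1.250 + 0.080 = 1.330 V.

1.33 V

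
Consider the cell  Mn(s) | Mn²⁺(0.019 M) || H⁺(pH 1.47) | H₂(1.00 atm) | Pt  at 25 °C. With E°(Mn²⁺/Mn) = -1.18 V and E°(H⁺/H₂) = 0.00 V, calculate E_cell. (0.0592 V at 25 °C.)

1.14 V

The hydrogen couple is the cathode, so E°_cell = 1.18 V; n = 2.
[H⁺] = 10^(−1.47) = 0.034 M, and Q = [Mn²⁺]·P(H₂) / [H⁺]^2 = 16.5.
E = E° − (0.0592/2) log Q = 1.18 − (0.0592/2)(1.219) = 1.144 V.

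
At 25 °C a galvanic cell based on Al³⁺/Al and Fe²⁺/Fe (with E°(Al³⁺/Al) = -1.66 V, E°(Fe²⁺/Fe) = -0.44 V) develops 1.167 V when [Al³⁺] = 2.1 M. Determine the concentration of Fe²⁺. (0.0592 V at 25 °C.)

From the Nernst equation, log Q = n(E° − E)/0.0592 = 6(1.22 − 1.167)/0.0592 = 5.372, so Q = 2.35 × 10^5.
With Q = [Al³⁺]^2/[Fe²⁺]^3 and the known concentrations, [Fe²⁺]^3 in the denominator gives [Fe²⁺] = 0.027 M.

0.027 M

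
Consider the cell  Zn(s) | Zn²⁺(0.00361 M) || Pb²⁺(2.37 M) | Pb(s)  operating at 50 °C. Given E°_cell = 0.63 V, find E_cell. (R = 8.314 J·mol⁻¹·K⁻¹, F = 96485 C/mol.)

0.720 V

Balancing electrons gives n = 2; the reaction quotient is Q = [Zn²⁺]/[Pb²⁺] = 0.00152.
E = E° − (RT/nF) ln Q = 0.63 − (8.314×323)/(2×96485) × (-6.487) = 0.630 + 0.090 = 0.720 V.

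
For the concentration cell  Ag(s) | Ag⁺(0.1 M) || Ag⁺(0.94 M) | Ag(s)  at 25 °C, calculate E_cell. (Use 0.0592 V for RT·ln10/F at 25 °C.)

0.058 V

Both half-cells are Ag⁺/Ag, so E°_cell = 0. The concentrated side is the cathode; the cell reaction moves Ag⁺ from high to low concentration with n = 1.
Q = [Ag⁺]_dilute/[Ag⁺]_conc = 0.1/0.94 = 0.106.
E = 0 − (0.0592/1) log Q = −(0.0592/1)(-0.973) = 0.0576 V.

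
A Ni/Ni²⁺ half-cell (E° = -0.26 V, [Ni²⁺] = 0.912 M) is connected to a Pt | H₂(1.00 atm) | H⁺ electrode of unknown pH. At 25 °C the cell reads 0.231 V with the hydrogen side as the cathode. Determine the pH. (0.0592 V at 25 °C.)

pH = 0.51

E°_cell = 0.26 V and n = 2.
log Q = n(E° − E)/0.0592 = 2×(0.26 − 0.231)/0.0592 = 0.980.
With Q = [Ni²⁺]·P(H₂) / [H⁺]^2, solving for [H⁺] gives log[H⁺] = -0.510, so pH = 0.51.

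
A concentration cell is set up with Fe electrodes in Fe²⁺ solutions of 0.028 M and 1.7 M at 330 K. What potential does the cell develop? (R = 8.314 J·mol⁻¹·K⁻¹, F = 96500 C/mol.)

Both half-cells are Fe²⁺/Fe, so E°_cell = 0. The concentrated side is the cathode; the cell reaction moves Fe²⁺ from high to low concentration with n = 2.
Q = [Fe²⁺]_dilute/[Fe²⁺]_conc = 0.028/1.7 = 0.0165.
E = 0 − (RT/nF) ln Q = −((8.314×330)/(2×96500))(-4.106) = 0.0584 V.

0.058 V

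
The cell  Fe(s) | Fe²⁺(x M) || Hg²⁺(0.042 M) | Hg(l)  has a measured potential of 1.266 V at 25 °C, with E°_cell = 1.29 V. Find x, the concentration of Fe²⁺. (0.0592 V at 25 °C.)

0.27 M

From the Nernst equation, log Q = n(E° − E)/0.0592 = 2(1.29 − 1.266)/0.0592 = 0.811, so Q = 6.47.
With Q = [Fe²⁺]/[Hg²⁺] and the known concentrations, [Fe²⁺] in the numerator gives [Fe²⁺] = 0.27 M.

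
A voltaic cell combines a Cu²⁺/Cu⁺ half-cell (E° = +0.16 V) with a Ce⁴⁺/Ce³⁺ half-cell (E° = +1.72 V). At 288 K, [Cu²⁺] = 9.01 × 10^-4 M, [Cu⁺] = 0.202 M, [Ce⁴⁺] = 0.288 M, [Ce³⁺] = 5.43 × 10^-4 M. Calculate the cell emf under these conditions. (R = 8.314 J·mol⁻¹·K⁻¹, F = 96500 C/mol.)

The Ce⁴⁺/Ce³⁺ couple has the higher reduction potential and acts as the cathode, so E°_cell = +1.72 − (+0.16) = 1.56 V.
Balancing electrons gives n = 1; the reaction quotient is Q = [Cu²⁺]·[Ce³⁺]/([Cu⁺]·[Ce⁴⁺]) = 8.41 × 10^-6.
E = E° − (RT/nF) ln Q = 1.56 − (8.314×288)/(1×96500) × (-11.686) = 1.560 + 0.290 = 1.850 V.

1.85 V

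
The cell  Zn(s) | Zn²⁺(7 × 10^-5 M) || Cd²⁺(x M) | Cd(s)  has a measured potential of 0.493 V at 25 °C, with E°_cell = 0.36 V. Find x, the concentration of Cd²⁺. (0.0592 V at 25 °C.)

2.2 M

From the Nernst equation, log Q = n(E° − E)/0.0592 = 2(0.36 − 0.493)/0.0592 = -4.493, so Q = 3.21 × 10^-5.
With Q = [Zn²⁺]/[Cd²⁺] and the known concentrations, [Cd²⁺] in the denominator gives [Cd²⁺] = 2.2 M.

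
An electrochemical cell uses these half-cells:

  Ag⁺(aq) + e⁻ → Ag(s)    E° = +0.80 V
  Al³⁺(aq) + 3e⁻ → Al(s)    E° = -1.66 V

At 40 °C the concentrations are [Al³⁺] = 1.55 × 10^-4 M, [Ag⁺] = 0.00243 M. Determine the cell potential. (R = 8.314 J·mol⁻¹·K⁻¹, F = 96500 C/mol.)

The Ag⁺/Ag couple has the higher reduction potential and acts as the cathode, so E°_cell = +0.80 − (-1.66) = 2.46 V.
Balancing electrons gives n = 3; the reaction quotient is Q = [Al³⁺]/[Ag⁺]^3 = 1.08 × 10^4.
E = E° − (RT/nF) ln Q = 2.46 − (8.314×313)/(3×96500) × (9.288) = 2.460 − 0.083 = 2.377 V.

2.38 V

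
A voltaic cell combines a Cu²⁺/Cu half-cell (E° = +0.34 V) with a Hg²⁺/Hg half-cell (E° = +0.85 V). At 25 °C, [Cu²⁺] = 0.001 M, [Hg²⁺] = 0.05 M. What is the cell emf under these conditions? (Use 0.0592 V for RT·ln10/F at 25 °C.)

The Hg²⁺/Hg couple has the higher reduction potential and acts as the cathode, so E°_cell = +0.85 − (+0.34) = 0.51 V.
Balancing electrons gives n = 2; the reaction quotient is Q = [Cu²⁺]/[Hg²⁺] = 0.0200.
At 25 °C, E = E° − (0.0592/n) log Q = 0.51 − (0.0592/2)(-1.699) = 0.510 + 0.050 = 0.560 V.

0.560 V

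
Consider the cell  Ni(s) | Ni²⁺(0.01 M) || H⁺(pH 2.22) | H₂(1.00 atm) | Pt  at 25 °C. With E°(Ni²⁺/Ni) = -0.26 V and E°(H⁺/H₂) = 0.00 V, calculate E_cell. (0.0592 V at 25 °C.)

0.19 V

The hydrogen couple is the cathode, so E°_cell = 0.26 V; n = 2.
[H⁺] = 10^(−2.22) = 0.0060 M, and Q = [Ni²⁺]·P(H₂) / [H⁺]^2 = 275.
E = E° − (0.0592/2) log Q = 0.26 − (0.0592/2)(2.440) = 0.188 V.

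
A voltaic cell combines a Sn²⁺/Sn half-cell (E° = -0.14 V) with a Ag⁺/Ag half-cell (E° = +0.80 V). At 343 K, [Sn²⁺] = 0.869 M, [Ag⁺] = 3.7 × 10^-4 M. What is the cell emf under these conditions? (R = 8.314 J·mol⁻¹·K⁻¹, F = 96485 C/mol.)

0.709 V

The Ag⁺/Ag couple has the higher reduction potential and acts as the cathode, so E°_cell = +0.80 − (-0.14) = 0.94 V.
Balancing electrons gives n = 2; the reaction quotient is Q = [Sn²⁺]/[Ag⁺]^2 = 6.35 × 10^6.
E = E° − (RT/nF) ln Q = 0.94 − (8.314×343)/(2×96485) × (15.664) = 0.940 − 0.231 = 0.709 V.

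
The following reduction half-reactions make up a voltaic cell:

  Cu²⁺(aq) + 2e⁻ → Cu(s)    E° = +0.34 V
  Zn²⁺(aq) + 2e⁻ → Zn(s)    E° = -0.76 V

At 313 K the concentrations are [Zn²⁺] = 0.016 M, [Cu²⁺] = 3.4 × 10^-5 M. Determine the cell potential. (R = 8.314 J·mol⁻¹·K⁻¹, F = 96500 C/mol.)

The Cu²⁺/Cu couple has the higher reduction potential and acts as the cathode, so E°_cell = +0.34 − (-0.76) = 1.10 V.
Balancing electrons gives n = 2; the reaction quotient is Q = [Zn²⁺]/[Cu²⁺] = 471.
E = E° − (RT/nF) ln Q = 1.10 − (8.314×313)/(2×96500) × (6.154) = 1.100 − 0.083 = 1.017 V.

1.02 V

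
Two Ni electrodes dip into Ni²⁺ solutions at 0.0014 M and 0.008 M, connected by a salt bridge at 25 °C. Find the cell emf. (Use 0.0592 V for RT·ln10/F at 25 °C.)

Both half-cells are Ni²⁺/Ni, so E°_cell = 0. The concentrated side is the cathode; the cell reaction moves Ni²⁺ from high to low concentration with n = 2.
Q = [Ni²⁺]_dilute/[Ni²⁺]_conc = 0.0014/0.008 = 0.175.
E = 0 − (0.0592/2) log Q = −(0.0592/2)(-0.757) = 0.0224 V.

0.022 V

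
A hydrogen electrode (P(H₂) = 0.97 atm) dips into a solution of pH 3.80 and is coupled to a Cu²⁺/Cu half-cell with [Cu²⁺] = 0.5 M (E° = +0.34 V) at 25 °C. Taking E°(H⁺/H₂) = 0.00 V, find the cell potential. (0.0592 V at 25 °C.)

0.56 V

The Cu²⁺/Cu couple is the cathode, so E°_cell = 0.34 V; n = 2.
[H⁺] = 10^(−3.80) = 1.6 × 10^-4 M, and Q = [H⁺]^2 / ([Cu²⁺]·P(H₂)) = 5.18 × 10^-8.
E = E° − (0.0592/2) log Q = 0.34 − (0.0592/2)(-7.286) = 0.556 V.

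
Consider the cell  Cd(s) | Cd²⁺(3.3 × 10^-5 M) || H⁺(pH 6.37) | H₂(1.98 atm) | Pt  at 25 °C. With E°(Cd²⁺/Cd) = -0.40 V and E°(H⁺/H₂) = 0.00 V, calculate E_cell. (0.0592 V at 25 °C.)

The hydrogen couple is the cathode, so E°_cell = 0.40 V; n = 2.
[H⁺] = 10^(−6.37) = 4.3 × 10^-7 M, and Q = [Cd²⁺]·P(H₂) / [H⁺]^2 = 3.59 × 10^8.
E = E° − (0.0592/2) log Q = 0.40 − (0.0592/2)(8.555) = 0.147 V.

0.15 V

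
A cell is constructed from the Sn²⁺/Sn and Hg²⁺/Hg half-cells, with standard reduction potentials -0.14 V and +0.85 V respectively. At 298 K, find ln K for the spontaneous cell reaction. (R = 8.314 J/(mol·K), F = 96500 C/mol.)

E°_cell = +0.85 − (-0.14) = 0.99 V, with n = 2 electrons transferred.
At equilibrium E = 0, so the Nernst equation gives ln K = nFE°/RT = (2)(96500)(0.99)/((8.314)(298)) = 77.12.

ln K = 77.1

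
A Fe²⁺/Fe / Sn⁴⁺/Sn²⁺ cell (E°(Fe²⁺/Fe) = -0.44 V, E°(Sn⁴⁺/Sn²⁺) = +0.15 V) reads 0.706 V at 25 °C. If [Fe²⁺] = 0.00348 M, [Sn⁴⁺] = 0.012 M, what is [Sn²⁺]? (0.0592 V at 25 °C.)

From the Nernst equation, log Q = n(E° − E)/0.0592 = 2(0.59 − 0.706)/0.0592 = -3.919, so Q = 1.21 × 10^-4.
With Q = [Fe²⁺]·[Sn²⁺]/[Sn⁴⁺] and the known concentrations, [Sn²⁺] in the numerator gives [Sn²⁺] = 4.2 × 10^-4 M.

4.2 × 10^-4 M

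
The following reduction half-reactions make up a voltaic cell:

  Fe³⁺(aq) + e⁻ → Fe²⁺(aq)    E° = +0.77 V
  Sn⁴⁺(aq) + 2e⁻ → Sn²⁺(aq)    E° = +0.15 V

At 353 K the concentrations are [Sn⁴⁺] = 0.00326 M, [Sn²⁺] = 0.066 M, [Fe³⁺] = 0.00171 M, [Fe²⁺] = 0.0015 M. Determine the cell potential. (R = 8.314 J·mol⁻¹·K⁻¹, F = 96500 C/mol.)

The Fe³⁺/Fe²⁺ couple has the higher reduction potential and acts as the cathode, so E°_cell = +0.77 − (+0.15) = 0.62 V.
Balancing electrons gives n = 2; the reaction quotient is Q = [Sn⁴⁺]·[Fe²⁺]^2/([Sn²⁺]·[Fe³⁺]^2) = 0.0380.
E = E° − (RT/nF) ln Q = 0.62 − (8.314×353)/(2×96500) × (-3.270) = 0.620 + 0.050 = 0.670 V.

0.670 V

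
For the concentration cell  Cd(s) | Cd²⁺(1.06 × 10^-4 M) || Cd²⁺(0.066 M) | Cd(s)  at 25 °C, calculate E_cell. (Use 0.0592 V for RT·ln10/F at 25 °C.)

0.083 V

Both half-cells are Cd²⁺/Cd, so E°_cell = 0. The concentrated side is the cathode; the cell reaction moves Cd²⁺ from high to low concentration with n = 2.
Q = [Cd²⁺]_dilute/[Cd²⁺]_conc = 1.06 × 10^-4/0.066 = 0.00161.
E = 0 − (0.0592/2) log Q = −(0.0592/2)(-2.794) = 0.0827 V.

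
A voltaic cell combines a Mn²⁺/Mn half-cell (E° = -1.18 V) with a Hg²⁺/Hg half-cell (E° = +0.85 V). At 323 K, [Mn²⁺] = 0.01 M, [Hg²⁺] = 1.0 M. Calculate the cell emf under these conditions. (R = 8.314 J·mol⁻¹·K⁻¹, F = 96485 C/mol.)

2.09 V

The Hg²⁺/Hg couple has the higher reduction potential and acts as the cathode, so E°_cell = +0.85 − (-1.18) = 2.03 V.
Balancing electrons gives n = 2; the reaction quotient is Q = [Mn²⁺]/[Hg²⁺] = 0.0100.
E = E° − (RT/nF) ln Q = 2.03 − (8.314×323)/(2×96485) × (-4.605) = 2.030 + 0.064 = 2.094 V.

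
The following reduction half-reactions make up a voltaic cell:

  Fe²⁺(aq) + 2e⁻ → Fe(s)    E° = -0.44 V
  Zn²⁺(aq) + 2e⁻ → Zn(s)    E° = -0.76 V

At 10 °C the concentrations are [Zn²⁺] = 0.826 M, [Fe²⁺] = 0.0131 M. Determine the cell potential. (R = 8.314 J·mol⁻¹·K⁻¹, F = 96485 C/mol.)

The Fe²⁺/Fe couple has the higher reduction potential and acts as the cathode, so E°_cell = -0.44 − (-0.76) = 0.32 V.
Balancing electrons gives n = 2; the reaction quotient is Q = [Zn²⁺]/[Fe²⁺] = 63.1.
E = E° − (RT/nF) ln Q = 0.32 − (8.314×283)/(2×96485) × (4.144) = 0.320 − 0.051 = 0.269 V.

0.269 V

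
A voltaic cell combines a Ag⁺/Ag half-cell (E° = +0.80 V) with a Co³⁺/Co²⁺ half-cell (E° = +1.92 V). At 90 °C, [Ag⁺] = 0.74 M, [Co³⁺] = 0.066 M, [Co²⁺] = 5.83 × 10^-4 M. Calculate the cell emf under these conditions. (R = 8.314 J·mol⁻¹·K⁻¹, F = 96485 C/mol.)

1.28 V

The Co³⁺/Co²⁺ couple has the higher reduction potential and acts as the cathode, so E°_cell = +1.92 − (+0.80) = 1.12 V.
Balancing electrons gives n = 1; the reaction quotient is Q = [Ag⁺]·[Co²⁺]/[Co³⁺] = 0.00654.
E = E° − (RT/nF) ln Q = 1.12 − (8.314×363)/(1×96485) × (-5.030) = 1.120 + 0.157 = 1.277 V.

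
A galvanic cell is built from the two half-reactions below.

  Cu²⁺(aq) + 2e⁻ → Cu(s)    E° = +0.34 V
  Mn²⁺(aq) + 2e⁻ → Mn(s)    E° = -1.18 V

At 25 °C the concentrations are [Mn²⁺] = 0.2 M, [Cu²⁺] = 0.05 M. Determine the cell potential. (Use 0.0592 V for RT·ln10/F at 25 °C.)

The Cu²⁺/Cu couple has the higher reduction potential and acts as the cathode, so E°_cell = +0.34 − (-1.18) = 1.52 V.
Balancing electrons gives n = 2; the reaction quotient is Q = [Mn²⁺]/[Cu²⁺] = 4.00.
At 25 °C, E = E° − (0.0592/n) log Q = 1.52 − (0.0592/2)(0.602) = 1.520 − 0.018 = 1.502 V.

1.50 V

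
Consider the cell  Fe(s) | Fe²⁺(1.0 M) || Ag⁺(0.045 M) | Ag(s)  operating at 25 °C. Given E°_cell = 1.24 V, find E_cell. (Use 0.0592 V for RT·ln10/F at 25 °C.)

Balancing electrons gives n = 2; the reaction quotient is Q = [Fe²⁺]/[Ag⁺]^2 = 494.
At 25 °C, E = E° − (0.0592/n) log Q = 1.24 − (0.0592/2)(2.694) = 1.240 − 0.080 = 1.160 V.

1.16 V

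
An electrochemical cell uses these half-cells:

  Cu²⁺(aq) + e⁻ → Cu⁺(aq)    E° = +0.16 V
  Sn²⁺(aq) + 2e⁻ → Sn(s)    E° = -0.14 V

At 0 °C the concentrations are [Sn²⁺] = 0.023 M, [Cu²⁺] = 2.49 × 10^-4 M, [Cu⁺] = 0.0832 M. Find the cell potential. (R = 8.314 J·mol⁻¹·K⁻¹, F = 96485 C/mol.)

0.208 V

The Cu²⁺/Cu⁺ couple has the higher reduction potential and acts as the cathode, so E°_cell = +0.16 − (-0.14) = 0.30 V.
Balancing electrons gives n = 2; the reaction quotient is Q = [Sn²⁺]·[Cu⁺]^2/[Cu²⁺]^2 = 2570.
E = E° − (RT/nF) ln Q = 0.30 − (8.314×273)/(2×96485) × (7.851) = 0.300 − 0.092 = 0.208 V.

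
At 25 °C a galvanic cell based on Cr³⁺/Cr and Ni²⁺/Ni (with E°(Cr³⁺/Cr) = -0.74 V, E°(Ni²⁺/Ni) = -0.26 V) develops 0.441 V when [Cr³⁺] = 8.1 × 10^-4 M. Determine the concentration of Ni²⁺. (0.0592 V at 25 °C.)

From the Nernst equation, log Q = n(E° − E)/0.0592 = 6(0.48 − 0.441)/0.0592 = 3.953, so Q = 8970.
With Q = [Cr³⁺]^2/[Ni²⁺]^3 and the known concentrations, [Ni²⁺]^3 in the denominator gives [Ni²⁺] = 4.2 × 10^-4 M.

4.2 × 10^-4 M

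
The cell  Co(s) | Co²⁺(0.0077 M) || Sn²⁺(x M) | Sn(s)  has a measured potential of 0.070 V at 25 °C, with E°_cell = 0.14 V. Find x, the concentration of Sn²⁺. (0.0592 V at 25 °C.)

From the Nernst equation, log Q = n(E° − E)/0.0592 = 2(0.14 − 0.070)/0.0592 = 2.365, so Q = 232.
With Q = [Co²⁺]/[Sn²⁺] and the known concentrations, [Sn²⁺] in the denominator gives [Sn²⁺] = 3.3 × 10^-5 M.

3.3 × 10^-5 M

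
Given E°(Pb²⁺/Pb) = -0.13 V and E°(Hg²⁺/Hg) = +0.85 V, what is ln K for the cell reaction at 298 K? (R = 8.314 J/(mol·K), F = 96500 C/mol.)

E°_cell = +0.85 − (-0.13) = 0.98 V, with n = 2 electrons transferred.
At equilibrium E = 0, so the Nernst equation gives ln K = nFE°/RT = (2)(96500)(0.98)/((8.314)(298)) = 76.34.

ln K = 76.3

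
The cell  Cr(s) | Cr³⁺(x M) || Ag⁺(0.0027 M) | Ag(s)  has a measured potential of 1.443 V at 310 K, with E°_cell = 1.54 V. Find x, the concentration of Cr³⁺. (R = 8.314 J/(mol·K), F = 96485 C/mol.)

0.0011 M

From the Nernst equation, ln Q = nF(E° − E)/RT = 3×96485×(1.54 − 1.443)/(8.314×310) = 10.894, so Q = 5.38 × 10^4.
With Q = [Cr³⁺]/[Ag⁺]^3 and the known concentrations, [Cr³⁺] in the numerator gives [Cr³⁺] = 0.0011 M.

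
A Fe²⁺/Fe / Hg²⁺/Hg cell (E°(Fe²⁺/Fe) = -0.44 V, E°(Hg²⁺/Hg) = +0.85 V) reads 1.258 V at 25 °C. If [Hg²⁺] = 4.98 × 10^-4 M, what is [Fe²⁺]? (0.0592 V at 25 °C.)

From the Nernst equation, log Q = n(E° − E)/0.0592 = 2(1.29 − 1.258)/0.0592 = 1.081, so Q = 12.1.
With Q = [Fe²⁺]/[Hg²⁺] and the known concentrations, [Fe²⁺] in the numerator gives [Fe²⁺] = 0.006 M.

0.006 M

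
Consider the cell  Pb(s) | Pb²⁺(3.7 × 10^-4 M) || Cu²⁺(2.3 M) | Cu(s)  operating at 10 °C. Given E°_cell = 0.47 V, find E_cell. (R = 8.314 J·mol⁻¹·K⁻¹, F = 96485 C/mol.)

Balancing electrons gives n = 2; the reaction quotient is Q = [Pb²⁺]/[Cu²⁺] = 1.61 × 10^-4.
E = E° − (RT/nF) ln Q = 0.47 − (8.314×283)/(2×96485) × (-8.735) = 0.470 + 0.107 = 0.577 V.

0.577 V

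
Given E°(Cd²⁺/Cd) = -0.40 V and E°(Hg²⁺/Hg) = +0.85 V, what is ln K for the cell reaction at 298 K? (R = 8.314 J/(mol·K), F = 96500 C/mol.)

E°_cell = +0.85 − (-0.40) = 1.25 V, with n = 2 electrons transferred.
At equilibrium E = 0, so the Nernst equation gives ln K = nFE°/RT = (2)(96500)(1.25)/((8.314)(298)) = 97.37.

ln K = 97.4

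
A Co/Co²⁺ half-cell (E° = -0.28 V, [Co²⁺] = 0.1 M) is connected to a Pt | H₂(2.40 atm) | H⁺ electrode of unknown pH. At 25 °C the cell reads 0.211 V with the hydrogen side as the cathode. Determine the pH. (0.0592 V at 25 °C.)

E°_cell = 0.28 V and n = 2.
log Q = n(E° − E)/0.0592 = 2×(0.28 − 0.211)/0.0592 = 2.331.
With Q = [Co²⁺]·P(H₂) / [H⁺]^2, solving for [H⁺] gives log[H⁺] = -1.475, so pH = 1.48.

pH = 1.48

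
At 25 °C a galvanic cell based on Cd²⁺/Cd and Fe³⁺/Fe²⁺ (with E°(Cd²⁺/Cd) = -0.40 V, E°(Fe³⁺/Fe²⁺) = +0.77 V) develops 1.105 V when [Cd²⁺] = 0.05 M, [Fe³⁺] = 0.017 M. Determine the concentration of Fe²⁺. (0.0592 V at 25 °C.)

0.95 M

From the Nernst equation, log Q = n(E° − E)/0.0592 = 2(1.17 − 1.105)/0.0592 = 2.196, so Q = 157.
With Q = [Cd²⁺]·[Fe²⁺]^2/[Fe³⁺]^2 and the known concentrations, [Fe²⁺]^2 in the numerator gives [Fe²⁺] = 0.95 M.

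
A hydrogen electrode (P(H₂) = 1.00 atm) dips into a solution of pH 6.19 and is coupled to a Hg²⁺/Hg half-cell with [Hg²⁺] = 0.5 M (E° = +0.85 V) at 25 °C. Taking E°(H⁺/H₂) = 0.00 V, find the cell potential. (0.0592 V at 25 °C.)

1.21 V

The Hg²⁺/Hg couple is the cathode, so E°_cell = 0.85 V; n = 2.
[H⁺] = 10^(−6.19) = 6.5 × 10^-7 M, and Q = [H⁺]^2 / ([Hg²⁺]·P(H₂)) = 8.34 × 10^-13.
E = E° − (0.0592/2) log Q = 0.85 − (0.0592/2)(-12.079) = 1.208 V.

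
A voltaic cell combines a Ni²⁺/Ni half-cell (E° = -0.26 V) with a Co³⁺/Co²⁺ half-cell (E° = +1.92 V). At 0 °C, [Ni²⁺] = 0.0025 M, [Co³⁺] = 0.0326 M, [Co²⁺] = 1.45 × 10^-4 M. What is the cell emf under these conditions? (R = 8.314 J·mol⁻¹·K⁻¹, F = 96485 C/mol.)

The Co³⁺/Co²⁺ couple has the higher reduction potential and acts as the cathode, so E°_cell = +1.92 − (-0.26) = 2.18 V.
Balancing electrons gives n = 2; the reaction quotient is Q = [Ni²⁺]·[Co²⁺]^2/[Co³⁺]^2 = 4.95 × 10^-8.
E = E° − (RT/nF) ln Q = 2.18 − (8.314×273)/(2×96485) × (-16.822) = 2.180 + 0.198 = 2.378 V.

2.38 V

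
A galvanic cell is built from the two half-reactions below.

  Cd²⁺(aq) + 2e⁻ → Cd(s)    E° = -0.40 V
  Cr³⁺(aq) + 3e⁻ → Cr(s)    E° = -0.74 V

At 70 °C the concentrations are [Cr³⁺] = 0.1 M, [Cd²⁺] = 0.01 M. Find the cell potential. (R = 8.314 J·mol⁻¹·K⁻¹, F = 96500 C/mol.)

0.295 V

The Cd²⁺/Cd couple has the higher reduction potential and acts as the cathode, so E°_cell = -0.40 − (-0.74) = 0.34 V.
Balancing electrons gives n = 6; the reaction quotient is Q = [Cr³⁺]^2/[Cd²⁺]^3 = 1 × 10^4.
E = E° − (RT/nF) ln Q = 0.34 − (8.314×343)/(6×96500) × (9.210) = 0.340 − 0.045 = 0.295 V.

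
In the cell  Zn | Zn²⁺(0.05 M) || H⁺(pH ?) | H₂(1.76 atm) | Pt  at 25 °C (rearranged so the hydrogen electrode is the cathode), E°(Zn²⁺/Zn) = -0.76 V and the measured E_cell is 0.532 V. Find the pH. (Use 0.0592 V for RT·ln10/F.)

pH = 4.38

E°_cell = 0.76 V and n = 2.
log Q = n(E° − E)/0.0592 = 2×(0.76 − 0.532)/0.0592 = 7.703.
With Q = [Zn²⁺]·P(H₂) / [H⁺]^2, solving for [H⁺] gives log[H⁺] = -4.379, so pH = 4.38.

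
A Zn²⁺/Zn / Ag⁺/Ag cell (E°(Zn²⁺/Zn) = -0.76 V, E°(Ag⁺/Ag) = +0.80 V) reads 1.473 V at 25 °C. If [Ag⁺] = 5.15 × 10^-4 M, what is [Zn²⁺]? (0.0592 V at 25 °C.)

From the Nernst equation, log Q = n(E° − E)/0.0592 = 2(1.56 − 1.473)/0.0592 = 2.939, so Q = 869.
With Q = [Zn²⁺]/[Ag⁺]^2 and the known concentrations, [Zn²⁺] in the numerator gives [Zn²⁺] = 2.3 × 10^-4 M.

2.3 × 10^-4 M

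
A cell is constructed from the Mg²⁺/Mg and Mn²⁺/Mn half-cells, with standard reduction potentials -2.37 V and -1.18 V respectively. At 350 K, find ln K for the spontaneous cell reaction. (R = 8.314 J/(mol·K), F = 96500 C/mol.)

ln K = 78.9

E°_cell = -1.18 − (-2.37) = 1.19 V, with n = 2 electrons transferred.
At equilibrium E = 0, so the Nernst equation gives ln K = nFE°/RT = (2)(96500)(1.19)/((8.314)(350)) = 78.93.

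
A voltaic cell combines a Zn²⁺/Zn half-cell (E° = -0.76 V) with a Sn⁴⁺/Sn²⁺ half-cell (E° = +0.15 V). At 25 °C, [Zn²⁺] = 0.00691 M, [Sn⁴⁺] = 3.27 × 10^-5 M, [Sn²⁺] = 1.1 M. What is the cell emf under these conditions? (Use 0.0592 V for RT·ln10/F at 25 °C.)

The Sn⁴⁺/Sn²⁺ couple has the higher reduction potential and acts as the cathode, so E°_cell = +0.15 − (-0.76) = 0.91 V.
Balancing electrons gives n = 2; the reaction quotient is Q = [Zn²⁺]·[Sn²⁺]/[Sn⁴⁺] = 232.
At 25 °C, E = E° − (0.0592/n) log Q = 0.91 − (0.0592/2)(2.366) = 0.910 − 0.070 = 0.840 V.

0.840 V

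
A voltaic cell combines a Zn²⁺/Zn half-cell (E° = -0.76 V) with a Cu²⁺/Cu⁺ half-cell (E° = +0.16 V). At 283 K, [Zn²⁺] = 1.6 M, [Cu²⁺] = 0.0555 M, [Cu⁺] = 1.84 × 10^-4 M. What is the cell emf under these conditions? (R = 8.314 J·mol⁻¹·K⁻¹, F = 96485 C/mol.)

1.05 V

The Cu²⁺/Cu⁺ couple has the higher reduction potential and acts as the cathode, so E°_cell = +0.16 − (-0.76) = 0.92 V.
Balancing electrons gives n = 2; the reaction quotient is Q = [Zn²⁺]·[Cu⁺]^2/[Cu²⁺]^2 = 1.76 × 10^-5.
E = E° − (RT/nF) ln Q = 0.92 − (8.314×283)/(2×96485) × (-10.948) = 0.920 + 0.133 = 1.053 V.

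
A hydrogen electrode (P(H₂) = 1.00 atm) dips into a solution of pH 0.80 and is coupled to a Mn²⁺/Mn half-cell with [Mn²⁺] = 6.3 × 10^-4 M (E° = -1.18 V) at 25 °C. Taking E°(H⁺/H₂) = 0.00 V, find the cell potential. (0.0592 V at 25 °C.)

1.23 V

The hydrogen couple is the cathode, so E°_cell = 1.18 V; n = 2.
[H⁺] = 10^(−0.80) = 0.16 M, and Q = [Mn²⁺]·P(H₂) / [H⁺]^2 = 0.0251.
E = E° − (0.0592/2) log Q = 1.18 − (0.0592/2)(-1.601) = 1.227 V.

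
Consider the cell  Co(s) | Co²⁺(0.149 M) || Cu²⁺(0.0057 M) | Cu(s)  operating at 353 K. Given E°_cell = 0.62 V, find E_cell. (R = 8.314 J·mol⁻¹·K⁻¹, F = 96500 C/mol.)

0.570 V

Balancing electrons gives n = 2; the reaction quotient is Q = [Co²⁺]/[Cu²⁺] = 26.1.
E = E° − (RT/nF) ln Q = 0.62 − (8.314×353)/(2×96500) × (3.263) = 0.620 − 0.050 = 0.570 V.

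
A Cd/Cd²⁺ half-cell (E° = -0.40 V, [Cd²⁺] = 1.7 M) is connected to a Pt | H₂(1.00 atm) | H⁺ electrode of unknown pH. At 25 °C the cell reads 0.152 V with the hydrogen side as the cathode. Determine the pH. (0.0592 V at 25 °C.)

pH = 4.07

E°_cell = 0.40 V and n = 2.
log Q = n(E° − E)/0.0592 = 2×(0.40 − 0.152)/0.0592 = 8.378.
With Q = [Cd²⁺]·P(H₂) / [H⁺]^2, solving for [H⁺] gives log[H⁺] = -4.074, so pH = 4.07.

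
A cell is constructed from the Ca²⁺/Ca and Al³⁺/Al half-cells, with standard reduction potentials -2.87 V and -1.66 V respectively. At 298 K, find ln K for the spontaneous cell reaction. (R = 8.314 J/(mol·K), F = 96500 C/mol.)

ln K = 282.8

E°_cell = -1.66 − (-2.87) = 1.21 V, with n = 6 electrons transferred.
At equilibrium E = 0, so the Nernst equation gives ln K = nFE°/RT = (6)(96500)(1.21)/((8.314)(298)) = 282.77.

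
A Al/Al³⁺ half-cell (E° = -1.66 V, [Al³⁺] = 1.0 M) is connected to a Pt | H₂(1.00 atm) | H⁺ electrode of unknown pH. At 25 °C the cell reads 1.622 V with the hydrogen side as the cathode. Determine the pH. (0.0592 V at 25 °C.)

pH = 0.64

E°_cell = 1.66 V and n = 6.
log Q = n(E° − E)/0.0592 = 6×(1.66 − 1.622)/0.0592 = 3.851.
With Q = [Al³⁺]^2·P(H₂)^3 / [H⁺]^6, solving for [H⁺] gives log[H⁺] = -0.642, so pH = 0.64.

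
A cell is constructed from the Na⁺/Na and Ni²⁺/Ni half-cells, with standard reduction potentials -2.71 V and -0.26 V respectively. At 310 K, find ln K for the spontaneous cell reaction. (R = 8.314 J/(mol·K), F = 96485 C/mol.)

E°_cell = -0.26 − (-2.71) = 2.45 V, with n = 2 electrons transferred.
At equilibrium E = 0, so the Nernst equation gives ln K = nFE°/RT = (2)(96485)(2.45)/((8.314)(310)) = 183.44.

ln K = 183.4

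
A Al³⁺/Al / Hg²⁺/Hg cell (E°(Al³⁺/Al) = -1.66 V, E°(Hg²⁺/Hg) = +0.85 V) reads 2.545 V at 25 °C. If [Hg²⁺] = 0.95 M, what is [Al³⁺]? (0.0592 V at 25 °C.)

From the Nernst equation, log Q = n(E° − E)/0.0592 = 6(2.51 − 2.545)/0.0592 = -3.547, so Q = 2.84 × 10^-4.
With Q = [Al³⁺]^2/[Hg²⁺]^3 and the known concentrations, [Al³⁺]^2 in the numerator gives [Al³⁺] = 0.016 M.

0.016 M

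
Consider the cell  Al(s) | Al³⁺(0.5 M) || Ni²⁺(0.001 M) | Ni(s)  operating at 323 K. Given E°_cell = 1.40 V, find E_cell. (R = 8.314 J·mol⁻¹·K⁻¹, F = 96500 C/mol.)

1.31 V

Balancing electrons gives n = 6; the reaction quotient is Q = [Al³⁺]^2/[Ni²⁺]^3 = 2.5 × 10^8.
E = E° − (RT/nF) ln Q = 1.40 − (8.314×323)/(6×96500) × (19.337) = 1.400 − 0.090 = 1.310 V.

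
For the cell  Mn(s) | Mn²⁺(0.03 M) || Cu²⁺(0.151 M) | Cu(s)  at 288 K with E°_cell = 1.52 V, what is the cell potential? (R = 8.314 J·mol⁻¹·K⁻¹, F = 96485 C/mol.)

Balancing electrons gives n = 2; the reaction quotient is Q = [Mn²⁺]/[Cu²⁺] = 0.199.
E = E° − (RT/nF) ln Q = 1.52 − (8.314×288)/(2×96485) × (-1.616) = 1.520 + 0.020 = 1.540 V.

1.54 V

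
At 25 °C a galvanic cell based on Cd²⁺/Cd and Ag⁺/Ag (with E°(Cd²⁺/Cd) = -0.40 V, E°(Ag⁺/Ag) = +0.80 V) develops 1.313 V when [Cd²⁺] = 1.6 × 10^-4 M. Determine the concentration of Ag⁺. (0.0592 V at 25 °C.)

1.0 M

From the Nernst equation, log Q = n(E° − E)/0.0592 = 2(1.20 − 1.313)/0.0592 = -3.818, so Q = 1.52 × 10^-4.
With Q = [Cd²⁺]/[Ag⁺]^2 and the known concentrations, [Ag⁺]^2 in the denominator gives [Ag⁺] = 1.0 M.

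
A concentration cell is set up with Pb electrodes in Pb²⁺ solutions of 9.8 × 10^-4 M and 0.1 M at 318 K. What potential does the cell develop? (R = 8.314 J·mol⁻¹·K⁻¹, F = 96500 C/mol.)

0.063 V

Both half-cells are Pb²⁺/Pb, so E°_cell = 0. The concentrated side is the cathode; the cell reaction moves Pb²⁺ from high to low concentration with n = 2.
Q = [Pb²⁺]_dilute/[Pb²⁺]_conc = 9.8 × 10^-4/0.1 = 0.00980.
E = 0 − (RT/nF) ln Q = −((8.314×318)/(2×96500))(-4.625) = 0.0634 V.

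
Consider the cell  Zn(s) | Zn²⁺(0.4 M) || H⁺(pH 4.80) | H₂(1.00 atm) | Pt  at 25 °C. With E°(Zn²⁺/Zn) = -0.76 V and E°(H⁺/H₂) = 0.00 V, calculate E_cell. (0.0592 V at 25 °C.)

0.49 V

The hydrogen couple is the cathode, so E°_cell = 0.76 V; n = 2.
[H⁺] = 10^(−4.80) = 1.6 × 10^-5 M, and Q = [Zn²⁺]·P(H₂) / [H⁺]^2 = 1.59 × 10^9.
E = E° − (0.0592/2) log Q = 0.76 − (0.0592/2)(9.202) = 0.488 V.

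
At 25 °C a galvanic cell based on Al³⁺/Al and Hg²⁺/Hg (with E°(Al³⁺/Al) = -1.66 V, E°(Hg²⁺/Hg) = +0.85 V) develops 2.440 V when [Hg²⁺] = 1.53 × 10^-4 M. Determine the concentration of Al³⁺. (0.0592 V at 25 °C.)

From the Nernst equation, log Q = n(E° − E)/0.0592 = 6(2.51 − 2.440)/0.0592 = 7.095, so Q = 1.24 × 10^7.
With Q = [Al³⁺]^2/[Hg²⁺]^3 and the known concentrations, [Al³⁺]^2 in the numerator gives [Al³⁺] = 0.0067 M.

0.0067 M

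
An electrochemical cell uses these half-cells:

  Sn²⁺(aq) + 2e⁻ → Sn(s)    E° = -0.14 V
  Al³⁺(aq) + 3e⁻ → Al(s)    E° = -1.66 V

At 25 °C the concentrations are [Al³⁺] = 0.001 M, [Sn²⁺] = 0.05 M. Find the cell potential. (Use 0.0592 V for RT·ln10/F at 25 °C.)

The Sn²⁺/Sn couple has the higher reduction potential and acts as the cathode, so E°_cell = -0.14 − (-1.66) = 1.52 V.
Balancing electrons gives n = 6; the reaction quotient is Q = [Al³⁺]^2/[Sn²⁺]^3 = 0.00800.
At 25 °C, E = E° − (0.0592/n) log Q = 1.52 − (0.0592/6)(-2.097) = 1.520 + 0.021 = 1.541 V.

1.54 V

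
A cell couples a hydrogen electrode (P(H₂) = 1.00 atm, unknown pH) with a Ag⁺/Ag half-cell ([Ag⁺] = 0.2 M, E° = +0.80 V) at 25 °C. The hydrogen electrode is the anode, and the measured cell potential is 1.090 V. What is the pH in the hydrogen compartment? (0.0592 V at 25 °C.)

E°_cell = 0.80 V and n = 2.
log Q = n(E° − E)/0.0592 = 2×(0.80 − 1.090)/0.0592 = -9.797.
With Q = [H⁺]^2 / ([Ag⁺]^2·P(H₂)), solving for [H⁺] gives log[H⁺] = -5.598, so pH = 5.60.

pH = 5.60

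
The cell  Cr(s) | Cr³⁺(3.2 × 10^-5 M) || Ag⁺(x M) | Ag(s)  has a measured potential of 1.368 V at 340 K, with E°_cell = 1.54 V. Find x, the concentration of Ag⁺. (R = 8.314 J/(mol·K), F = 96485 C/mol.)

From the Nernst equation, ln Q = nF(E° − E)/RT = 3×96485×(1.54 − 1.368)/(8.314×340) = 17.612, so Q = 4.46 × 10^7.
With Q = [Cr³⁺]/[Ag⁺]^3 and the known concentrations, [Ag⁺]^3 in the denominator gives [Ag⁺] = 9 × 10^-5 M.

9 × 10^-5 M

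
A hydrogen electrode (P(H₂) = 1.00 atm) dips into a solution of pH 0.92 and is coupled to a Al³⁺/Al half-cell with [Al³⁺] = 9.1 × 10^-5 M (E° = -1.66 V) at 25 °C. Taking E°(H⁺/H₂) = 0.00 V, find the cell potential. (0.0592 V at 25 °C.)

1.69 V

The hydrogen couple is the cathode, so E°_cell = 1.66 V; n = 6.
[H⁺] = 10^(−0.92) = 0.12 M, and Q = [Al³⁺]^2·P(H₂)^3 / [H⁺]^6 = 0.00274.
E = E° − (0.0592/6) log Q = 1.66 − (0.0592/6)(-2.562) = 1.685 V.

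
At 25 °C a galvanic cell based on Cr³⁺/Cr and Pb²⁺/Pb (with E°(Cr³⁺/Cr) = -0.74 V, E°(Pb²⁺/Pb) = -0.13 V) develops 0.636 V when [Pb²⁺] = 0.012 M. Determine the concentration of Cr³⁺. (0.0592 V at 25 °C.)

6.3 × 10^-5 M

From the Nernst equation, log Q = n(E° − E)/0.0592 = 6(0.61 − 0.636)/0.0592 = -2.635, so Q = 0.00232.
With Q = [Cr³⁺]^2/[Pb²⁺]^3 and the known concentrations, [Cr³⁺]^2 in the numerator gives [Cr³⁺] = 6.3 × 10^-5 M.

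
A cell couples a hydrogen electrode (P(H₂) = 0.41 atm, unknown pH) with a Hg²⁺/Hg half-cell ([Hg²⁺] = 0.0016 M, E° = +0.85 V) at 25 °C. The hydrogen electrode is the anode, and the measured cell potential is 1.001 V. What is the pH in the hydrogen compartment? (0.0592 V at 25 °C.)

E°_cell = 0.85 V and n = 2.
log Q = n(E° − E)/0.0592 = 2×(0.85 − 1.001)/0.0592 = -5.101.
With Q = [H⁺]^2 / ([Hg²⁺]·P(H₂)), solving for [H⁺] gives log[H⁺] = -4.142, so pH = 4.14.

pH = 4.14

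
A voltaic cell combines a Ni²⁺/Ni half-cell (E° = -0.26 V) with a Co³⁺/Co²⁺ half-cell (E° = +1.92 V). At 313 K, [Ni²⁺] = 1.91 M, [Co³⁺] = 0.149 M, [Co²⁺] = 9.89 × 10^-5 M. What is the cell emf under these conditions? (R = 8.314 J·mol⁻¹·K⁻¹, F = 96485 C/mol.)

The Co³⁺/Co²⁺ couple has the higher reduction potential and acts as the cathode, so E°_cell = +1.92 − (-0.26) = 2.18 V.
Balancing electrons gives n = 2; the reaction quotient is Q = [Ni²⁺]·[Co²⁺]^2/[Co³⁺]^2 = 8.41 × 10^-7.
E = E° − (RT/nF) ln Q = 2.18 − (8.314×313)/(2×96485) × (-13.988) = 2.180 + 0.189 = 2.369 V.

2.37 V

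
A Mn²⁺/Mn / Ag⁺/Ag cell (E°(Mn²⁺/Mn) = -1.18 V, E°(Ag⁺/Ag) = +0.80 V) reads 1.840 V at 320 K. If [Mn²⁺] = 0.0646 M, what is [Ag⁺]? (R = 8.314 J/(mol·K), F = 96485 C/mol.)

0.0016 M

From the Nernst equation, ln Q = nF(E° − E)/RT = 2×96485×(1.98 − 1.840)/(8.314×320) = 10.154, so Q = 2.57 × 10^4.
With Q = [Mn²⁺]/[Ag⁺]^2 and the known concentrations, [Ag⁺]^2 in the denominator gives [Ag⁺] = 0.0016 M.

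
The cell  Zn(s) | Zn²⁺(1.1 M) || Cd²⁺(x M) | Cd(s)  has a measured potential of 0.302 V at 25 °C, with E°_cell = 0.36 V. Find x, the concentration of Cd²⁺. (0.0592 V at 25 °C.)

From the Nernst equation, log Q = n(E° − E)/0.0592 = 2(0.36 − 0.302)/0.0592 = 1.959, so Q = 91.1.
With Q = [Zn²⁺]/[Cd²⁺] and the known concentrations, [Cd²⁺] in the denominator gives [Cd²⁺] = 0.012 M.

0.012 M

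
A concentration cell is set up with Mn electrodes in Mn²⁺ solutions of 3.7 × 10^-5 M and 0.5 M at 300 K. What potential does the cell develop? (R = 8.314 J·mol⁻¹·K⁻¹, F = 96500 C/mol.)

Both half-cells are Mn²⁺/Mn, so E°_cell = 0. The concentrated side is the cathode; the cell reaction moves Mn²⁺ from high to low concentration with n = 2.
Q = [Mn²⁺]_dilute/[Mn²⁺]_conc = 3.7 × 10^-5/0.5 = 7.4 × 10^-5.
E = 0 − (RT/nF) ln Q = −((8.314×300)/(2×96500))(-9.511) = 0.1229 V.

0.12 V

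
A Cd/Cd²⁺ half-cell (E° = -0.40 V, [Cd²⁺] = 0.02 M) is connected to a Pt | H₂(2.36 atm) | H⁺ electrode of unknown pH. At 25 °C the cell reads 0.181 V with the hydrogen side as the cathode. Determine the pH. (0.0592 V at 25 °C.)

pH = 4.36

E°_cell = 0.40 V and n = 2.
log Q = n(E° − E)/0.0592 = 2×(0.40 − 0.181)/0.0592 = 7.399.
With Q = [Cd²⁺]·P(H₂) / [H⁺]^2, solving for [H⁺] gives log[H⁺] = -4.362, so pH = 4.36.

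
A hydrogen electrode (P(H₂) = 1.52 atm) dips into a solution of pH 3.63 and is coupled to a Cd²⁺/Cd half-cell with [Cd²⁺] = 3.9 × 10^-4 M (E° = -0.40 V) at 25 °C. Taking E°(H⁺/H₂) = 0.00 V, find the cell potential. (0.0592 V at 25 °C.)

The hydrogen couple is the cathode, so E°_cell = 0.40 V; n = 2.
[H⁺] = 10^(−3.63) = 2.3 × 10^-4 M, and Q = [Cd²⁺]·P(H₂) / [H⁺]^2 = 1.08 × 10^4.
E = E° − (0.0592/2) log Q = 0.40 − (0.0592/2)(4.033) = 0.281 V.

0.28 V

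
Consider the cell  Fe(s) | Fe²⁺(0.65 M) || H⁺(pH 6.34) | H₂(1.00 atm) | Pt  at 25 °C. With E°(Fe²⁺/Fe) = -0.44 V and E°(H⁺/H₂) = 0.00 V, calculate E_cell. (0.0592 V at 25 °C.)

0.070 V

The hydrogen couple is the cathode, so E°_cell = 0.44 V; n = 2.
[H⁺] = 10^(−6.34) = 4.6 × 10^-7 M, and Q = [Fe²⁺]·P(H₂) / [H⁺]^2 = 3.11 × 10^12.
E = E° − (0.0592/2) log Q = 0.44 − (0.0592/2)(12.493) = 0.070 V.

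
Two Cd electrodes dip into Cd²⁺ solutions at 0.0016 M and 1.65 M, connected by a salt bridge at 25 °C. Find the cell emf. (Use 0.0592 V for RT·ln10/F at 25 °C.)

Both half-cells are Cd²⁺/Cd, so E°_cell = 0. The concentrated side is the cathode; the cell reaction moves Cd²⁺ from high to low concentration with n = 2.
Q = [Cd²⁺]_dilute/[Cd²⁺]_conc = 0.0016/1.65 = 9.7 × 10^-4.
E = 0 − (0.0592/2) log Q = −(0.0592/2)(-3.013) = 0.0892 V.

0.089 V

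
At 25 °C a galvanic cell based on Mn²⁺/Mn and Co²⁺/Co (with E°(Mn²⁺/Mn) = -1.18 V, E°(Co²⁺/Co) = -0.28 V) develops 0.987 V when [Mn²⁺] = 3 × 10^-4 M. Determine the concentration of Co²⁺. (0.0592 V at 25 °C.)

0.26 M

From the Nernst equation, log Q = n(E° − E)/0.0592 = 2(0.90 − 0.987)/0.0592 = -2.939, so Q = 0.00115.
With Q = [Mn²⁺]/[Co²⁺] and the known concentrations, [Co²⁺] in the denominator gives [Co²⁺] = 0.26 M.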